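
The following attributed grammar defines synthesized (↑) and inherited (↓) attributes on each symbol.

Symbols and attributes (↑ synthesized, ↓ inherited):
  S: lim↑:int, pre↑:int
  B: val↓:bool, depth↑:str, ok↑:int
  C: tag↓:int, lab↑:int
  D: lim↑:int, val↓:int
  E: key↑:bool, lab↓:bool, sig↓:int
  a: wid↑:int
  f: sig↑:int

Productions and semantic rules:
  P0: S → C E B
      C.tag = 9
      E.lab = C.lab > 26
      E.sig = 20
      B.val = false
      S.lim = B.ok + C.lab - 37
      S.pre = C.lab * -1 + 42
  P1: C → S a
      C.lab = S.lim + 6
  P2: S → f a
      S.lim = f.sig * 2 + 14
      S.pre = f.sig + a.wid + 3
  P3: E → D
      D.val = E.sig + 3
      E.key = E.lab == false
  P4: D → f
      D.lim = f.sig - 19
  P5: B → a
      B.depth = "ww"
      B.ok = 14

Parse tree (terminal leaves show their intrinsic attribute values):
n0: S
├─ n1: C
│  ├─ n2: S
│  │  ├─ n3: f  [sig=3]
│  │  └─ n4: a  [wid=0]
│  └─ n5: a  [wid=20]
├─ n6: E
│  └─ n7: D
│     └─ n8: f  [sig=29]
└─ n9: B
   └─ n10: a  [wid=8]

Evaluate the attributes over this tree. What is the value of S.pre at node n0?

16

1. n1.tag = 9  [9]
2. n3.sig = 3  [terminal]
3. n4.wid = 0  [terminal]
4. n2.lim = 20  [f.sig * 2 + 14]
5. n2.pre = 6  [f.sig + a.wid + 3]
6. n5.wid = 20  [terminal]
7. n1.lab = 26  [S.lim + 6]
8. n6.lab = false  [C.lab > 26]
9. n6.sig = 20  [20]
10. n7.val = 23  [E.sig + 3]
11. n8.sig = 29  [terminal]
12. n7.lim = 10  [f.sig - 19]
13. n6.key = true  [E.lab == false]
14. n9.val = false  [false]
15. n10.wid = 8  [terminal]
16. n9.depth = "ww"  ["ww"]
17. n9.ok = 14  [14]
18. n0.lim = 3  [B.ok + C.lab - 37]
19. n0.pre = 16  [C.lab * -1 + 42]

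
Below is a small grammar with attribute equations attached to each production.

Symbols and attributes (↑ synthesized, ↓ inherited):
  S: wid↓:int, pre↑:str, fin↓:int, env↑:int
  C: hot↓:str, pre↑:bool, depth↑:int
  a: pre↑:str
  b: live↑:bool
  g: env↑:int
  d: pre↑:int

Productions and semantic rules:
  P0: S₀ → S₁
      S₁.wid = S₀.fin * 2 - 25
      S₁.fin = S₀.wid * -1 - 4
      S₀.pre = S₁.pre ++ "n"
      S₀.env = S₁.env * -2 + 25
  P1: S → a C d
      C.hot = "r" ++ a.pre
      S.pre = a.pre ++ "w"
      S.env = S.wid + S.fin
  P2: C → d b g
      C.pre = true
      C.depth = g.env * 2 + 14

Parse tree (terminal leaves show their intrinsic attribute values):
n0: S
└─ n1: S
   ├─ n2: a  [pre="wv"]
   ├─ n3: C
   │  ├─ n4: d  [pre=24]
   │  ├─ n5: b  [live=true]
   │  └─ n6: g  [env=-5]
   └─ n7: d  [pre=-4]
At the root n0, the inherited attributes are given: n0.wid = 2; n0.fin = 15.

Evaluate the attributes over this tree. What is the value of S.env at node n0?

1. n0.wid = 2  [given at root]
2. n0.fin = 15  [given at root]
3. n1.wid = 5  [S₀.fin * 2 - 25]
4. n1.fin = -6  [S₀.wid * -1 - 4]
5. n2.pre = "wv"  [terminal]
6. n3.hot = "rwv"  ["r" ++ a.pre]
7. n4.pre = 24  [terminal]
8. n5.live = true  [terminal]
9. n6.env = -5  [terminal]
10. n3.pre = true  [true]
11. n3.depth = 4  [g.env * 2 + 14]
12. n7.pre = -4  [terminal]
13. n1.pre = "wvw"  [a.pre ++ "w"]
14. n1.env = -1  [S.wid + S.fin]
15. n0.pre = "wvwn"  [S₁.pre ++ "n"]
16. n0.env = 27  [S₁.env * -2 + 25]

27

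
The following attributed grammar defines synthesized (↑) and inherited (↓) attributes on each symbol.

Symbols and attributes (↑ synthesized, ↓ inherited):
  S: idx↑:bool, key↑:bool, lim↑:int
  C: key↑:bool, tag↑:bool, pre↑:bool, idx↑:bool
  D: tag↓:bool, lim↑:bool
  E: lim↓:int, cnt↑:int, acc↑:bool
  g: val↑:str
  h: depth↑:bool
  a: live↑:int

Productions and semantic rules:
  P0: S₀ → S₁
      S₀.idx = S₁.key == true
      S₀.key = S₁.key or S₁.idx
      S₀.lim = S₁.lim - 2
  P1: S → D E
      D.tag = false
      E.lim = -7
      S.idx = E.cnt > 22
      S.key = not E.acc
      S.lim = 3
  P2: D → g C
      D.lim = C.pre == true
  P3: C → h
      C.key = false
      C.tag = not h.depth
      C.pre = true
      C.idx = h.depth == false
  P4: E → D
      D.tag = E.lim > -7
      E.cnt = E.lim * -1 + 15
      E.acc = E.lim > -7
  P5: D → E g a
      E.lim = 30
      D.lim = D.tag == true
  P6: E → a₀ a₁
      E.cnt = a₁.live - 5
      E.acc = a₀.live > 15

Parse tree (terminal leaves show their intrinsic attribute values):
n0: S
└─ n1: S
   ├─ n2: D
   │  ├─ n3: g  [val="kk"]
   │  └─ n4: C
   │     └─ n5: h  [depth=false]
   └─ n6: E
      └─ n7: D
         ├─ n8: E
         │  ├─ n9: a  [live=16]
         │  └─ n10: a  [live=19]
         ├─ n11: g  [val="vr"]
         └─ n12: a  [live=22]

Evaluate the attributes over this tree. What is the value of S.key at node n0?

true

1. n2.tag = false  [false]
2. n3.val = "kk"  [terminal]
3. n5.depth = false  [terminal]
4. n4.key = false  [false]
5. n4.tag = true  [not h.depth]
6. n4.pre = true  [true]
7. n4.idx = true  [h.depth == false]
8. n2.lim = true  [C.pre == true]
9. n6.lim = -7  [-7]
10. n7.tag = false  [E.lim > -7]
11. n8.lim = 30  [30]
12. n9.live = 16  [terminal]
13. n10.live = 19  [terminal]
14. n8.cnt = 14  [a₁.live - 5]
15. n8.acc = true  [a₀.live > 15]
16. n11.val = "vr"  [terminal]
17. n12.live = 22  [terminal]
18. n7.lim = false  [D.tag == true]
19. n6.cnt = 22  [E.lim * -1 + 15]
20. n6.acc = false  [E.lim > -7]
21. n1.idx = false  [E.cnt > 22]
22. n1.key = true  [not E.acc]
23. n1.lim = 3  [3]
24. n0.idx = true  [S₁.key == true]
25. n0.key = true  [S₁.key or S₁.idx]
26. n0.lim = 1  [S₁.lim - 2]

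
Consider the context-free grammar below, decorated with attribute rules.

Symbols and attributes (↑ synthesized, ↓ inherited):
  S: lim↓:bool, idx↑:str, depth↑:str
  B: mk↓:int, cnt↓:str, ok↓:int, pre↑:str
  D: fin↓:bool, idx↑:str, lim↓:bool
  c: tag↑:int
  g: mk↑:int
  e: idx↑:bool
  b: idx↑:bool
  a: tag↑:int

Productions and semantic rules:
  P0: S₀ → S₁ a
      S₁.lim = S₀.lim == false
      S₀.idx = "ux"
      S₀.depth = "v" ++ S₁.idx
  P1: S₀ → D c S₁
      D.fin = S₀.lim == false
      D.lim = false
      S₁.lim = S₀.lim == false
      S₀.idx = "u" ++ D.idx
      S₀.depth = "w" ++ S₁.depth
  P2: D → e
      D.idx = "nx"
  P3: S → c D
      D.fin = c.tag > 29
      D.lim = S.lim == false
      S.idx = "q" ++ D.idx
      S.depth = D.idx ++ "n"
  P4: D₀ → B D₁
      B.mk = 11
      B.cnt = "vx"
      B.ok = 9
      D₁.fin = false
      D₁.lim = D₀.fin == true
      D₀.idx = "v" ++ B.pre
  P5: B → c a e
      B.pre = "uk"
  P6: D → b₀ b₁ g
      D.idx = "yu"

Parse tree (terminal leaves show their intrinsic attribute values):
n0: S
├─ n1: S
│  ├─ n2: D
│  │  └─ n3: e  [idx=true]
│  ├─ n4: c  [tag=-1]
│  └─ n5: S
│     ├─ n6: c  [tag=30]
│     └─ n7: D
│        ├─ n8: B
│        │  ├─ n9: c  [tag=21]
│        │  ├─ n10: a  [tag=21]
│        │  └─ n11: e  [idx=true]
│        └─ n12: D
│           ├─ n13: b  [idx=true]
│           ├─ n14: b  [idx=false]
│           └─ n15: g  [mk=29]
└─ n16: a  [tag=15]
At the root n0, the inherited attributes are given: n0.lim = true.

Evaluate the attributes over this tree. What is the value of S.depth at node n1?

"wvukn"

1. n0.lim = true  [given at root]
2. n1.lim = false  [S₀.lim == false]
3. n2.fin = true  [S₀.lim == false]
4. n2.lim = false  [false]
5. n3.idx = true  [terminal]
6. n2.idx = "nx"  ["nx"]
7. n4.tag = -1  [terminal]
8. n5.lim = true  [S₀.lim == false]
9. n6.tag = 30  [terminal]
10. n7.fin = true  [c.tag > 29]
11. n7.lim = false  [S.lim == false]
12. n8.mk = 11  [11]
13. n8.cnt = "vx"  ["vx"]
14. n8.ok = 9  [9]
15. n9.tag = 21  [terminal]
16. n10.tag = 21  [terminal]
17. n11.idx = true  [terminal]
18. n8.pre = "uk"  ["uk"]
19. n12.fin = false  [false]
20. n12.lim = true  [D₀.fin == true]
21. n13.idx = true  [terminal]
22. n14.idx = false  [terminal]
23. n15.mk = 29  [terminal]
24. n12.idx = "yu"  ["yu"]
25. n7.idx = "vuk"  ["v" ++ B.pre]
26. n5.idx = "qvuk"  ["q" ++ D.idx]
27. n5.depth = "vukn"  [D.idx ++ "n"]
28. n1.idx = "unx"  ["u" ++ D.idx]
29. n1.depth = "wvukn"  ["w" ++ S₁.depth]
30. n16.tag = 15  [terminal]
31. n0.idx = "ux"  ["ux"]
32. n0.depth = "vunx"  ["v" ++ S₁.idx]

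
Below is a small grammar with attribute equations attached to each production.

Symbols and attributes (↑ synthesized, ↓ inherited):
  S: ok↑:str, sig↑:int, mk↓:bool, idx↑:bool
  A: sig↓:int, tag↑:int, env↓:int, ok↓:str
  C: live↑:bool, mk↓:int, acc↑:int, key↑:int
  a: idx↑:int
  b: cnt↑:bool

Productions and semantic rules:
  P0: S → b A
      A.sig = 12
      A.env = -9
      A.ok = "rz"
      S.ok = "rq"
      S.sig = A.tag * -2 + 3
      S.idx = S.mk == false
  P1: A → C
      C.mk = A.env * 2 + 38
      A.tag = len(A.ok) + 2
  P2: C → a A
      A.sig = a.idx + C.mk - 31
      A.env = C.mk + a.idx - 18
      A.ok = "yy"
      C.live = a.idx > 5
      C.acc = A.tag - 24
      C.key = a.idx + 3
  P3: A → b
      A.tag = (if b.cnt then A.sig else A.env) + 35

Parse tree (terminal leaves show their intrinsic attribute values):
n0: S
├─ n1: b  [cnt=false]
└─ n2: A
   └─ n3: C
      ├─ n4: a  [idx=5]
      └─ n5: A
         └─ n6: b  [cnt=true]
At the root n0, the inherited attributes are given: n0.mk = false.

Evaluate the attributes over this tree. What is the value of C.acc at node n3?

5

1. n0.mk = false  [given at root]
2. n1.cnt = false  [terminal]
3. n2.sig = 12  [12]
4. n2.env = -9  [-9]
5. n2.ok = "rz"  ["rz"]
6. n3.mk = 20  [A.env * 2 + 38]
7. n4.idx = 5  [terminal]
8. n5.sig = -6  [a.idx + C.mk - 31]
9. n5.env = 7  [C.mk + a.idx - 18]
10. n5.ok = "yy"  ["yy"]
11. n6.cnt = true  [terminal]
12. n5.tag = 29  [(if b.cnt then A.sig else A.env) + 35]
13. n3.live = false  [a.idx > 5]
14. n3.acc = 5  [A.tag - 24]
15. n3.key = 8  [a.idx + 3]
16. n2.tag = 4  [len(A.ok) + 2]
17. n0.ok = "rq"  ["rq"]
18. n0.sig = -5  [A.tag * -2 + 3]
19. n0.idx = true  [S.mk == false]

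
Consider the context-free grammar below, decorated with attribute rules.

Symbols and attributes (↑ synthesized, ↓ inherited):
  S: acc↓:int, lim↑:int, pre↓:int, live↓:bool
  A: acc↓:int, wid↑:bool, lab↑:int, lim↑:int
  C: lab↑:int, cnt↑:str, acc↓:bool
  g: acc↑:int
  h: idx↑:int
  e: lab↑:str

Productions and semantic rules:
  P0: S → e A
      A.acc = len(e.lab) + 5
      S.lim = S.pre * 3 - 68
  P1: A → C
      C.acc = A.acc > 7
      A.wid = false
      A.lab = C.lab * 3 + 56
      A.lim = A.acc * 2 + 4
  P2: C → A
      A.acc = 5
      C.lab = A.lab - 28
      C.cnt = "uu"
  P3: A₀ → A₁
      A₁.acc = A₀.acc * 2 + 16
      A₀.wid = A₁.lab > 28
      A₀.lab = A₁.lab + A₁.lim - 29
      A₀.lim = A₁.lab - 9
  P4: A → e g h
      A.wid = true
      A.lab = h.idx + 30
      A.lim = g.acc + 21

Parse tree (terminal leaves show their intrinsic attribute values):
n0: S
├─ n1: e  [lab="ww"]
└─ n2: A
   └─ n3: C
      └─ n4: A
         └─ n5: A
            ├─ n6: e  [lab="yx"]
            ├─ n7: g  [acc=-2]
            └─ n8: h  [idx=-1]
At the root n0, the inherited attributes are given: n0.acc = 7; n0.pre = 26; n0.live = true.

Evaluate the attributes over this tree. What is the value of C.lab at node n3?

-9

1. n0.acc = 7  [given at root]
2. n0.pre = 26  [given at root]
3. n0.live = true  [given at root]
4. n1.lab = "ww"  [terminal]
5. n2.acc = 7  [len(e.lab) + 5]
6. n3.acc = false  [A.acc > 7]
7. n4.acc = 5  [5]
8. n5.acc = 26  [A₀.acc * 2 + 16]
9. n6.lab = "yx"  [terminal]
10. n7.acc = -2  [terminal]
11. n8.idx = -1  [terminal]
12. n5.wid = true  [true]
13. n5.lab = 29  [h.idx + 30]
14. n5.lim = 19  [g.acc + 21]
15. n4.wid = true  [A₁.lab > 28]
16. n4.lab = 19  [A₁.lab + A₁.lim - 29]
17. n4.lim = 20  [A₁.lab - 9]
18. n3.lab = -9  [A.lab - 28]
19. n3.cnt = "uu"  ["uu"]
20. n2.wid = false  [false]
21. n2.lab = 29  [C.lab * 3 + 56]
22. n2.lim = 18  [A.acc * 2 + 4]
23. n0.lim = 10  [S.pre * 3 - 68]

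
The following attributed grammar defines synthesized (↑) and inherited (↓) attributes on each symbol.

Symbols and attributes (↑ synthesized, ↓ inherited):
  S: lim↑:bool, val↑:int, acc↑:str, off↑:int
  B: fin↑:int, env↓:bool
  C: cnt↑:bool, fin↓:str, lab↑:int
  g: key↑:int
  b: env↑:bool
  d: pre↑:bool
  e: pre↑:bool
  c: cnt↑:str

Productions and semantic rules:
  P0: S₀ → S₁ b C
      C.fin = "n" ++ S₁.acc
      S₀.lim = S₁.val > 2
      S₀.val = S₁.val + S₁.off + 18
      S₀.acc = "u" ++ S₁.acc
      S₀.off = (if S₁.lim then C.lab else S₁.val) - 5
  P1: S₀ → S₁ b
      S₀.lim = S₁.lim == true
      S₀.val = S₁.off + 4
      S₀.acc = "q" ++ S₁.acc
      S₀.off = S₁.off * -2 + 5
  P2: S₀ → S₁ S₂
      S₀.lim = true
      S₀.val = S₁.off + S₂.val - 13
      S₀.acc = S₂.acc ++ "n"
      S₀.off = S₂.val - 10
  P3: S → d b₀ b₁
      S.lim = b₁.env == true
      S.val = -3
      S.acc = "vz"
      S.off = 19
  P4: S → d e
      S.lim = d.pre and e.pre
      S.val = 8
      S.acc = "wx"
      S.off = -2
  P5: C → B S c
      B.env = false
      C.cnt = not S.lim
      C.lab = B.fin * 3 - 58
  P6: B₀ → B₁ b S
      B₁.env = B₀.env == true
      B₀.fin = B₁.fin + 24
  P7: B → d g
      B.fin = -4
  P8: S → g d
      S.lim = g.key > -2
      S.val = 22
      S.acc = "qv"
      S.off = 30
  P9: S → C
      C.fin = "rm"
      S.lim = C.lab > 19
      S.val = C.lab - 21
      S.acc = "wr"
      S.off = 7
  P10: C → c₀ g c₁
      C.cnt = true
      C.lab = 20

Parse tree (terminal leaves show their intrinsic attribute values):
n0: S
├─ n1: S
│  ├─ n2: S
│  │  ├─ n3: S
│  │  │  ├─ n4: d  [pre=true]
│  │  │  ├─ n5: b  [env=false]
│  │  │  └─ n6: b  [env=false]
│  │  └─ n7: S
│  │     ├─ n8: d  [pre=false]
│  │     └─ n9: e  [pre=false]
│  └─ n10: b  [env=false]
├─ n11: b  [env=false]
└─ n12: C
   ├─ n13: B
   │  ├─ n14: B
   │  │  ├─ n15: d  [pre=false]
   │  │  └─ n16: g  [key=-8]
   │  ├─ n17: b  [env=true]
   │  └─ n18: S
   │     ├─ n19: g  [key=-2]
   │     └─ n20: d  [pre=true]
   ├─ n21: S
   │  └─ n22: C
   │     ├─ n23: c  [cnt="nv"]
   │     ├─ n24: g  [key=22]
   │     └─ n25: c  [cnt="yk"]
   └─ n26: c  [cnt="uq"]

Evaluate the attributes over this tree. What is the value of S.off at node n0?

-3

1. n4.pre = true  [terminal]
2. n5.env = false  [terminal]
3. n6.env = false  [terminal]
4. n3.lim = false  [b₁.env == true]
5. n3.val = -3  [-3]
6. n3.acc = "vz"  ["vz"]
7. n3.off = 19  [19]
8. n8.pre = false  [terminal]
9. n9.pre = false  [terminal]
10. n7.lim = false  [d.pre and e.pre]
11. n7.val = 8  [8]
12. n7.acc = "wx"  ["wx"]
13. n7.off = -2  [-2]
14. n2.lim = true  [true]
15. n2.val = 14  [S₁.off + S₂.val - 13]
16. n2.acc = "wxn"  [S₂.acc ++ "n"]
17. n2.off = -2  [S₂.val - 10]
18. n10.env = false  [terminal]
19. n1.lim = true  [S₁.lim == true]
20. n1.val = 2  [S₁.off + 4]
21. n1.acc = "qwxn"  ["q" ++ S₁.acc]
22. n1.off = 9  [S₁.off * -2 + 5]
23. n11.env = false  [terminal]
24. n12.fin = "nqwxn"  ["n" ++ S₁.acc]
25. n13.env = false  [false]
26. n14.env = false  [B₀.env == true]
27. n15.pre = false  [terminal]
28. n16.key = -8  [terminal]
29. n14.fin = -4  [-4]
30. n17.env = true  [terminal]
31. n19.key = -2  [terminal]
32. n20.pre = true  [terminal]
33. n18.lim = false  [g.key > -2]
34. n18.val = 22  [22]
35. n18.acc = "qv"  ["qv"]
36. n18.off = 30  [30]
37. n13.fin = 20  [B₁.fin + 24]
38. n22.fin = "rm"  ["rm"]
39. n23.cnt = "nv"  [terminal]
40. n24.key = 22  [terminal]
41. n25.cnt = "yk"  [terminal]
42. n22.cnt = true  [true]
43. n22.lab = 20  [20]
44. n21.lim = true  [C.lab > 19]
45. n21.val = -1  [C.lab - 21]
46. n21.acc = "wr"  ["wr"]
47. n21.off = 7  [7]
48. n26.cnt = "uq"  [terminal]
49. n12.cnt = false  [not S.lim]
50. n12.lab = 2  [B.fin * 3 - 58]
51. n0.lim = false  [S₁.val > 2]
52. n0.val = 29  [S₁.val + S₁.off + 18]
53. n0.acc = "uqwxn"  ["u" ++ S₁.acc]
54. n0.off = -3  [(if S₁.lim then C.lab else S₁.val) - 5]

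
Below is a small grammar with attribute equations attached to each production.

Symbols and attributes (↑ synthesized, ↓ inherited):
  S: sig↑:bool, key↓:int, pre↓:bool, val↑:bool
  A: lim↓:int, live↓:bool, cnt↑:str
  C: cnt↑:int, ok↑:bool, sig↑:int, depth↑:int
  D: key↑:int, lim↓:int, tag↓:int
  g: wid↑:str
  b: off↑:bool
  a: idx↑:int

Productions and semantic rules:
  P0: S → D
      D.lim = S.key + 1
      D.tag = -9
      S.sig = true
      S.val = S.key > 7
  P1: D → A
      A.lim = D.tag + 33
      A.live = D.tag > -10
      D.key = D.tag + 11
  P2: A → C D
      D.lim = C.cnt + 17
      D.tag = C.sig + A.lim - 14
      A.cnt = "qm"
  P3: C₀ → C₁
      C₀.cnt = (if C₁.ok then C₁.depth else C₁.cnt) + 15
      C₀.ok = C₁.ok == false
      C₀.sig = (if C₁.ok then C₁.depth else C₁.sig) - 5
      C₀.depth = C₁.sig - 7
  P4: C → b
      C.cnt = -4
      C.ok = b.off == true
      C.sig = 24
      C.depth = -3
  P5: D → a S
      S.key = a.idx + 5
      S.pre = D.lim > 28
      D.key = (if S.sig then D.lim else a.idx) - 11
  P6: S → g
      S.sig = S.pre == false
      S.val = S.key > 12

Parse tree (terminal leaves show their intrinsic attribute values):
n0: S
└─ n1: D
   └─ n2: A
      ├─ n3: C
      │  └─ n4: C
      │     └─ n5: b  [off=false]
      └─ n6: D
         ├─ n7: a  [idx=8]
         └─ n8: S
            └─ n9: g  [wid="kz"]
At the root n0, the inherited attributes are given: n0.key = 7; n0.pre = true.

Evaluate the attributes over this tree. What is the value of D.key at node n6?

17

1. n0.key = 7  [given at root]
2. n0.pre = true  [given at root]
3. n1.lim = 8  [S.key + 1]
4. n1.tag = -9  [-9]
5. n2.lim = 24  [D.tag + 33]
6. n2.live = true  [D.tag > -10]
7. n5.off = false  [terminal]
8. n4.cnt = -4  [-4]
9. n4.ok = false  [b.off == true]
10. n4.sig = 24  [24]
11. n4.depth = -3  [-3]
12. n3.cnt = 11  [(if C₁.ok then C₁.depth else C₁.cnt) + 15]
13. n3.ok = true  [C₁.ok == false]
14. n3.sig = 19  [(if C₁.ok then C₁.depth else C₁.sig) - 5]
15. n3.depth = 17  [C₁.sig - 7]
16. n6.lim = 28  [C.cnt + 17]
17. n6.tag = 29  [C.sig + A.lim - 14]
18. n7.idx = 8  [terminal]
19. n8.key = 13  [a.idx + 5]
20. n8.pre = false  [D.lim > 28]
21. n9.wid = "kz"  [terminal]
22. n8.sig = true  [S.pre == false]
23. n8.val = true  [S.key > 12]
24. n6.key = 17  [(if S.sig then D.lim else a.idx) - 11]
25. n2.cnt = "qm"  ["qm"]
26. n1.key = 2  [D.tag + 11]
27. n0.sig = true  [true]
28. n0.val = false  [S.key > 7]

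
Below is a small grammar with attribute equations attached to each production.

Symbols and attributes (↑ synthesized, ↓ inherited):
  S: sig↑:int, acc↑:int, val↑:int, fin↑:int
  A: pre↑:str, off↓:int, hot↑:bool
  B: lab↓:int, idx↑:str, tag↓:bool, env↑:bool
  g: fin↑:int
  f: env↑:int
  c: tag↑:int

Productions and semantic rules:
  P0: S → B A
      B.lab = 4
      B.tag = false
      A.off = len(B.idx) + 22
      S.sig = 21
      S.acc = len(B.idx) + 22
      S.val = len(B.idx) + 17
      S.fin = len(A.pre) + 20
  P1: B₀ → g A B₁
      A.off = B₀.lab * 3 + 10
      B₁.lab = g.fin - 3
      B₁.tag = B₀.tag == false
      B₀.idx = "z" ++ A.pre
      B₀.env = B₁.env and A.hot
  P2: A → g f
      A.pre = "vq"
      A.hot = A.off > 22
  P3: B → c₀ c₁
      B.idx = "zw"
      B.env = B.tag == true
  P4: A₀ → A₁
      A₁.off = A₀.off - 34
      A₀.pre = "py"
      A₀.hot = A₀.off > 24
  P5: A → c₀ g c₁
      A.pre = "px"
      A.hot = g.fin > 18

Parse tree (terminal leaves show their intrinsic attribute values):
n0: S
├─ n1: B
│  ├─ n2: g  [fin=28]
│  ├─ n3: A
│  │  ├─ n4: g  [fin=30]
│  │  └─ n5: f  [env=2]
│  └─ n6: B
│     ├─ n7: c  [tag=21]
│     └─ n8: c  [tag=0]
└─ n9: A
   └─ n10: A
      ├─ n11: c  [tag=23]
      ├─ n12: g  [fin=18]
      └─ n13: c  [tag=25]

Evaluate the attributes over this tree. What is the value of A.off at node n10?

-9

1. n1.lab = 4  [4]
2. n1.tag = false  [false]
3. n2.fin = 28  [terminal]
4. n3.off = 22  [B₀.lab * 3 + 10]
5. n4.fin = 30  [terminal]
6. n5.env = 2  [terminal]
7. n3.pre = "vq"  ["vq"]
8. n3.hot = false  [A.off > 22]
9. n6.lab = 25  [g.fin - 3]
10. n6.tag = true  [B₀.tag == false]
11. n7.tag = 21  [terminal]
12. n8.tag = 0  [terminal]
13. n6.idx = "zw"  ["zw"]
14. n6.env = true  [B.tag == true]
15. n1.idx = "zvq"  ["z" ++ A.pre]
16. n1.env = false  [B₁.env and A.hot]
17. n9.off = 25  [len(B.idx) + 22]
18. n10.off = -9  [A₀.off - 34]
19. n11.tag = 23  [terminal]
20. n12.fin = 18  [terminal]
21. n13.tag = 25  [terminal]
22. n10.pre = "px"  ["px"]
23. n10.hot = false  [g.fin > 18]
24. n9.pre = "py"  ["py"]
25. n9.hot = true  [A₀.off > 24]
26. n0.sig = 21  [21]
27. n0.acc = 25  [len(B.idx) + 22]
28. n0.val = 20  [len(B.idx) + 17]
29. n0.fin = 22  [len(A.pre) + 20]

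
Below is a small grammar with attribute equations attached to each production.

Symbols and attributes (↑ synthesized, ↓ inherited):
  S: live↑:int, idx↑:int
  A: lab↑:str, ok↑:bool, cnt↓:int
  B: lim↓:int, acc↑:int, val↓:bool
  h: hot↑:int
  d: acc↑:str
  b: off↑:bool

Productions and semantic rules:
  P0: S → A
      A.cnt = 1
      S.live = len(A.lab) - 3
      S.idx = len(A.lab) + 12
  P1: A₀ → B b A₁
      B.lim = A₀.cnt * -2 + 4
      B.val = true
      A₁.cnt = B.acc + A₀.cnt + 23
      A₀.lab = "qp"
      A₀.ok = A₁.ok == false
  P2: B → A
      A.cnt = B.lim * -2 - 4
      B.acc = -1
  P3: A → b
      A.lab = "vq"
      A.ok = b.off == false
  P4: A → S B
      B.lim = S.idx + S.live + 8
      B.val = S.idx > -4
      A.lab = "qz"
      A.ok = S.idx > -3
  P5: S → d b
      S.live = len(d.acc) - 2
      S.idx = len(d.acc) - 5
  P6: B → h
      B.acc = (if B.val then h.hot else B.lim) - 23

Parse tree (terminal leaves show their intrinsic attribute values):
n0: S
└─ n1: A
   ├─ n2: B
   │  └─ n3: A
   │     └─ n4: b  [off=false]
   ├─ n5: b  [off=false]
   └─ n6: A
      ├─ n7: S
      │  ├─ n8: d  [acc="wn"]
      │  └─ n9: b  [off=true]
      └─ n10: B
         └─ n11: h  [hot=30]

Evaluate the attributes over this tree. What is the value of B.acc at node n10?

7

1. n1.cnt = 1  [1]
2. n2.lim = 2  [A₀.cnt * -2 + 4]
3. n2.val = true  [true]
4. n3.cnt = -8  [B.lim * -2 - 4]
5. n4.off = false  [terminal]
6. n3.lab = "vq"  ["vq"]
7. n3.ok = true  [b.off == false]
8. n2.acc = -1  [-1]
9. n5.off = false  [terminal]
10. n6.cnt = 23  [B.acc + A₀.cnt + 23]
11. n8.acc = "wn"  [terminal]
12. n9.off = true  [terminal]
13. n7.live = 0  [len(d.acc) - 2]
14. n7.idx = -3  [len(d.acc) - 5]
15. n10.lim = 5  [S.idx + S.live + 8]
16. n10.val = true  [S.idx > -4]
17. n11.hot = 30  [terminal]
18. n10.acc = 7  [(if B.val then h.hot else B.lim) - 23]
19. n6.lab = "qz"  ["qz"]
20. n6.ok = false  [S.idx > -3]
21. n1.lab = "qp"  ["qp"]
22. n1.ok = true  [A₁.ok == false]
23. n0.live = -1  [len(A.lab) - 3]
24. n0.idx = 14  [len(A.lab) + 12]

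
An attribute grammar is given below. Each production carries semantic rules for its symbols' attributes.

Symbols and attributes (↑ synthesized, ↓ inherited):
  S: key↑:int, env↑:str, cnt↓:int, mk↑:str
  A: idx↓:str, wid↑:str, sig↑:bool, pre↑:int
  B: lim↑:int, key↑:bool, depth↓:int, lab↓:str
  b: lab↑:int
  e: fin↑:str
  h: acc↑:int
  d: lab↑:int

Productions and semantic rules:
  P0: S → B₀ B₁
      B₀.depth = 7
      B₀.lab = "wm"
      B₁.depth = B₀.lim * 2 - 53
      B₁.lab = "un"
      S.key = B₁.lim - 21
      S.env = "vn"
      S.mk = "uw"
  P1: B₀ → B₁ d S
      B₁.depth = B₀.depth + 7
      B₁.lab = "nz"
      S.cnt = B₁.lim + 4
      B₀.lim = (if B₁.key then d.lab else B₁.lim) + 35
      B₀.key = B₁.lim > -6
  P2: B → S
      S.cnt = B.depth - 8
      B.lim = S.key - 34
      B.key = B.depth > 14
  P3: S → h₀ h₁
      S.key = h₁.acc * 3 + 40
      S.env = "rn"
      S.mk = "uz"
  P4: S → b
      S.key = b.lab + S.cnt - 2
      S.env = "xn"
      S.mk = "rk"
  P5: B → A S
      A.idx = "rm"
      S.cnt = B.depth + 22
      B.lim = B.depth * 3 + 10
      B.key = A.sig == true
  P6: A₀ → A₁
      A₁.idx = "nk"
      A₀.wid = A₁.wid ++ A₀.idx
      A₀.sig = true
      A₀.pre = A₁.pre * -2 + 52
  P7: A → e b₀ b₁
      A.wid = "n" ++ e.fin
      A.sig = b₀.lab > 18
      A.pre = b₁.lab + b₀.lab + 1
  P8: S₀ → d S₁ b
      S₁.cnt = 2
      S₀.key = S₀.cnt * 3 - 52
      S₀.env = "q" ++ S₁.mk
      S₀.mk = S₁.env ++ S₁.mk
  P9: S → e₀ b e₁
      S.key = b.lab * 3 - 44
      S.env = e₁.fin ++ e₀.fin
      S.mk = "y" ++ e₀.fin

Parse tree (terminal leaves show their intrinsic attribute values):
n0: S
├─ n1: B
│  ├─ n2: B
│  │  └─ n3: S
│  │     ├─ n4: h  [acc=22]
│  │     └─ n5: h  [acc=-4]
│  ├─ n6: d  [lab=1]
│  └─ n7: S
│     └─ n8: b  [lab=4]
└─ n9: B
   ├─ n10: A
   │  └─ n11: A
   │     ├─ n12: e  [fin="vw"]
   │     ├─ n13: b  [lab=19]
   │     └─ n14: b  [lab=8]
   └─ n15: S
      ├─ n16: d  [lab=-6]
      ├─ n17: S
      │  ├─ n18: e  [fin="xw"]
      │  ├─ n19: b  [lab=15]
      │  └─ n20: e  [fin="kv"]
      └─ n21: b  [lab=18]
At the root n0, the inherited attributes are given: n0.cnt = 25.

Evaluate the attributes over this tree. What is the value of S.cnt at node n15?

27

1. n0.cnt = 25  [given at root]
2. n1.depth = 7  [7]
3. n1.lab = "wm"  ["wm"]
4. n2.depth = 14  [B₀.depth + 7]
5. n2.lab = "nz"  ["nz"]
6. n3.cnt = 6  [B.depth - 8]
7. n4.acc = 22  [terminal]
8. n5.acc = -4  [terminal]
9. n3.key = 28  [h₁.acc * 3 + 40]
10. n3.env = "rn"  ["rn"]
11. n3.mk = "uz"  ["uz"]
12. n2.lim = -6  [S.key - 34]
13. n2.key = false  [B.depth > 14]
14. n6.lab = 1  [terminal]
15. n7.cnt = -2  [B₁.lim + 4]
16. n8.lab = 4  [terminal]
17. n7.key = 0  [b.lab + S.cnt - 2]
18. n7.env = "xn"  ["xn"]
19. n7.mk = "rk"  ["rk"]
20. n1.lim = 29  [(if B₁.key then d.lab else B₁.lim) + 35]
21. n1.key = false  [B₁.lim > -6]
22. n9.depth = 5  [B₀.lim * 2 - 53]
23. n9.lab = "un"  ["un"]
24. n10.idx = "rm"  ["rm"]
25. n11.idx = "nk"  ["nk"]
26. n12.fin = "vw"  [terminal]
27. n13.lab = 19  [terminal]
28. n14.lab = 8  [terminal]
29. n11.wid = "nvw"  ["n" ++ e.fin]
30. n11.sig = true  [b₀.lab > 18]
31. n11.pre = 28  [b₁.lab + b₀.lab + 1]
32. n10.wid = "nvwrm"  [A₁.wid ++ A₀.idx]
33. n10.sig = true  [true]
34. n10.pre = -4  [A₁.pre * -2 + 52]
35. n15.cnt = 27  [B.depth + 22]
36. n16.lab = -6  [terminal]
37. n17.cnt = 2  [2]
38. n18.fin = "xw"  [terminal]
39. n19.lab = 15  [terminal]
40. n20.fin = "kv"  [terminal]
41. n17.key = 1  [b.lab * 3 - 44]
42. n17.env = "kvxw"  [e₁.fin ++ e₀.fin]
43. n17.mk = "yxw"  ["y" ++ e₀.fin]
44. n21.lab = 18  [terminal]
45. n15.key = 29  [S₀.cnt * 3 - 52]
46. n15.env = "qyxw"  ["q" ++ S₁.mk]
47. n15.mk = "kvxwyxw"  [S₁.env ++ S₁.mk]
48. n9.lim = 25  [B.depth * 3 + 10]
49. n9.key = true  [A.sig == true]
50. n0.key = 4  [B₁.lim - 21]
51. n0.env = "vn"  ["vn"]
52. n0.mk = "uw"  ["uw"]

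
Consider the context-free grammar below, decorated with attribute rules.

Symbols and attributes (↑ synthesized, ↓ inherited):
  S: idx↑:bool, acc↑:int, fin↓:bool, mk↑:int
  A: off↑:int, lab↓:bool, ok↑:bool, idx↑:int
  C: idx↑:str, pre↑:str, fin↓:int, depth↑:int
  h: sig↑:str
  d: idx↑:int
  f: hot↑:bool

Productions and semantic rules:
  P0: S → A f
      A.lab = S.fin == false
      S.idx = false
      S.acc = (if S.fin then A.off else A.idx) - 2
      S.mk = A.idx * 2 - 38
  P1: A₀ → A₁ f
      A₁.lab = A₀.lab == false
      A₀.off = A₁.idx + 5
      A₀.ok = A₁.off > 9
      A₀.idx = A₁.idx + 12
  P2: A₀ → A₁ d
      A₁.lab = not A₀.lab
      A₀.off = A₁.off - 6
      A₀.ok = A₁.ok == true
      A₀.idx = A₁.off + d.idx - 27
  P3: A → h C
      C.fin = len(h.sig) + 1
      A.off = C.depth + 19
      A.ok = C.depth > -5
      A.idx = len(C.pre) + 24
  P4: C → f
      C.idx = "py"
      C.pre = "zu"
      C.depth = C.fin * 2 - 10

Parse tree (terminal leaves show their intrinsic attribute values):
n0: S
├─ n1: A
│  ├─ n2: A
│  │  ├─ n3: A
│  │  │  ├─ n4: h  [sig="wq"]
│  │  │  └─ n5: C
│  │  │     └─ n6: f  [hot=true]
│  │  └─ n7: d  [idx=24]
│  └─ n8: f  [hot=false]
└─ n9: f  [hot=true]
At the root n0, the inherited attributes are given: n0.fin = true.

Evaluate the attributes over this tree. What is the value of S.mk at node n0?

10

1. n0.fin = true  [given at root]
2. n1.lab = false  [S.fin == false]
3. n2.lab = true  [A₀.lab == false]
4. n3.lab = false  [not A₀.lab]
5. n4.sig = "wq"  [terminal]
6. n5.fin = 3  [len(h.sig) + 1]
7. n6.hot = true  [terminal]
8. n5.idx = "py"  ["py"]
9. n5.pre = "zu"  ["zu"]
10. n5.depth = -4  [C.fin * 2 - 10]
11. n3.off = 15  [C.depth + 19]
12. n3.ok = true  [C.depth > -5]
13. n3.idx = 26  [len(C.pre) + 24]
14. n7.idx = 24  [terminal]
15. n2.off = 9  [A₁.off - 6]
16. n2.ok = true  [A₁.ok == true]
17. n2.idx = 12  [A₁.off + d.idx - 27]
18. n8.hot = false  [terminal]
19. n1.off = 17  [A₁.idx + 5]
20. n1.ok = false  [A₁.off > 9]
21. n1.idx = 24  [A₁.idx + 12]
22. n9.hot = true  [terminal]
23. n0.idx = false  [false]
24. n0.acc = 15  [(if S.fin then A.off else A.idx) - 2]
25. n0.mk = 10  [A.idx * 2 - 38]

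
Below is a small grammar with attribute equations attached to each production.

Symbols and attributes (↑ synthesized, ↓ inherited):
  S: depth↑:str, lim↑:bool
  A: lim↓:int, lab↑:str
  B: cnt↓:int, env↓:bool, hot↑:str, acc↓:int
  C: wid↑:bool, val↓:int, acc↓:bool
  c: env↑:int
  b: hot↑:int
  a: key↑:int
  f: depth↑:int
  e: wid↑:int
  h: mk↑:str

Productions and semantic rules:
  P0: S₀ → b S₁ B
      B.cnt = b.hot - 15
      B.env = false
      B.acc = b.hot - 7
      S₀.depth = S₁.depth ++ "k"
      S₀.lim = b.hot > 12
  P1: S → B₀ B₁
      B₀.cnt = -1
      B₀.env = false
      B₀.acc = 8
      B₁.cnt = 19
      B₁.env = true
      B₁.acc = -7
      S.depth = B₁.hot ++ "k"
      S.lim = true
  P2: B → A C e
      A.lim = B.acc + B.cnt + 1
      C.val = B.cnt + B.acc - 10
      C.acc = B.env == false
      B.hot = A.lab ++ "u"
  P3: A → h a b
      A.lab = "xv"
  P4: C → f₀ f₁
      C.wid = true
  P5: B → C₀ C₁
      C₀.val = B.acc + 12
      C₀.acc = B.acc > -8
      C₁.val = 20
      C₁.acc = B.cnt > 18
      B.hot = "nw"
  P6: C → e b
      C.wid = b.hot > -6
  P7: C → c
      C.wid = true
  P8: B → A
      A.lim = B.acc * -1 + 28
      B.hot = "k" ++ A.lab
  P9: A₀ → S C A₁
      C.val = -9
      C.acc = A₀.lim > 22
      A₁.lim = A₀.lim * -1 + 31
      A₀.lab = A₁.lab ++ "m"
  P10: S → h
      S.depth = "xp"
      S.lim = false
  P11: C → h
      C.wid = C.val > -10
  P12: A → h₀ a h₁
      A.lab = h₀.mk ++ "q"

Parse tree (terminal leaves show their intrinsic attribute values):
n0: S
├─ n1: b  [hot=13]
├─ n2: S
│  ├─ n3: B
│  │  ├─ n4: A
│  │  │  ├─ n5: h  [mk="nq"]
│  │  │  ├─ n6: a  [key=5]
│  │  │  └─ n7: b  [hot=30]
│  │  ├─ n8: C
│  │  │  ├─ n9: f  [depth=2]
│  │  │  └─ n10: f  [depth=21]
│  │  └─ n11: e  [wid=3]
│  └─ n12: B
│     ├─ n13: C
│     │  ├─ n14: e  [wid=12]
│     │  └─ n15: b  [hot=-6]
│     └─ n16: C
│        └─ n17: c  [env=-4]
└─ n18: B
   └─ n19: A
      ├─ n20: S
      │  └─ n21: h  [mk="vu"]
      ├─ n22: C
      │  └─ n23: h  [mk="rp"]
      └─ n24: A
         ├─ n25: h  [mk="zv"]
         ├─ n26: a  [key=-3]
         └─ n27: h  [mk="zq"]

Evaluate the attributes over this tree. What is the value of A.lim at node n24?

1. n1.hot = 13  [terminal]
2. n3.cnt = -1  [-1]
3. n3.env = false  [false]
4. n3.acc = 8  [8]
5. n4.lim = 8  [B.acc + B.cnt + 1]
6. n5.mk = "nq"  [terminal]
7. n6.key = 5  [terminal]
8. n7.hot = 30  [terminal]
9. n4.lab = "xv"  ["xv"]
10. n8.val = -3  [B.cnt + B.acc - 10]
11. n8.acc = true  [B.env == false]
12. n9.depth = 2  [terminal]
13. n10.depth = 21  [terminal]
14. n8.wid = true  [true]
15. n11.wid = 3  [terminal]
16. n3.hot = "xvu"  [A.lab ++ "u"]
17. n12.cnt = 19  [19]
18. n12.env = true  [true]
19. n12.acc = -7  [-7]
20. n13.val = 5  [B.acc + 12]
21. n13.acc = true  [B.acc > -8]
22. n14.wid = 12  [terminal]
23. n15.hot = -6  [terminal]
24. n13.wid = false  [b.hot > -6]
25. n16.val = 20  [20]
26. n16.acc = true  [B.cnt > 18]
27. n17.env = -4  [terminal]
28. n16.wid = true  [true]
29. n12.hot = "nw"  ["nw"]
30. n2.depth = "nwk"  [B₁.hot ++ "k"]
31. n2.lim = true  [true]
32. n18.cnt = -2  [b.hot - 15]
33. n18.env = false  [false]
34. n18.acc = 6  [b.hot - 7]
35. n19.lim = 22  [B.acc * -1 + 28]
36. n21.mk = "vu"  [terminal]
37. n20.depth = "xp"  ["xp"]
38. n20.lim = false  [false]
39. n22.val = -9  [-9]
40. n22.acc = false  [A₀.lim > 22]
41. n23.mk = "rp"  [terminal]
42. n22.wid = true  [C.val > -10]
43. n24.lim = 9  [A₀.lim * -1 + 31]
44. n25.mk = "zv"  [terminal]
45. n26.key = -3  [terminal]
46. n27.mk = "zq"  [terminal]
47. n24.lab = "zvq"  [h₀.mk ++ "q"]
48. n19.lab = "zvqm"  [A₁.lab ++ "m"]
49. n18.hot = "kzvqm"  ["k" ++ A.lab]
50. n0.depth = "nwkk"  [S₁.depth ++ "k"]
51. n0.lim = true  [b.hot > 12]

9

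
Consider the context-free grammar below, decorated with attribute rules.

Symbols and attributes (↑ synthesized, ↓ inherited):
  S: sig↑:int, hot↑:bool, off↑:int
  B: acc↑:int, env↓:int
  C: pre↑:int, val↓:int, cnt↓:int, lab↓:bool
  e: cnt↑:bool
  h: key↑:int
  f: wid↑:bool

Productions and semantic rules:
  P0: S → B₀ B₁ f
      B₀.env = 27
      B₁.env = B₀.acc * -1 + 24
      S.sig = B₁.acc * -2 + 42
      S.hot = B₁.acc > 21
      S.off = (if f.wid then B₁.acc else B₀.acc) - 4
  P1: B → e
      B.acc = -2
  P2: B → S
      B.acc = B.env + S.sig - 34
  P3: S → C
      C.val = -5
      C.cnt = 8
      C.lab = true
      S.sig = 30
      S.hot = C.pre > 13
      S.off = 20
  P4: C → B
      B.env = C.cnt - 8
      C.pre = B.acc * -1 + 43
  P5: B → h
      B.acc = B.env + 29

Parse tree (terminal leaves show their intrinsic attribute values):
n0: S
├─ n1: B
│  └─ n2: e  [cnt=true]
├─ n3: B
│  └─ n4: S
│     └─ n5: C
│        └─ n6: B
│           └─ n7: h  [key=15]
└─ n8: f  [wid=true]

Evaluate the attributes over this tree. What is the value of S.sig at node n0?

1. n1.env = 27  [27]
2. n2.cnt = true  [terminal]
3. n1.acc = -2  [-2]
4. n3.env = 26  [B₀.acc * -1 + 24]
5. n5.val = -5  [-5]
6. n5.cnt = 8  [8]
7. n5.lab = true  [true]
8. n6.env = 0  [C.cnt - 8]
9. n7.key = 15  [terminal]
10. n6.acc = 29  [B.env + 29]
11. n5.pre = 14  [B.acc * -1 + 43]
12. n4.sig = 30  [30]
13. n4.hot = true  [C.pre > 13]
14. n4.off = 20  [20]
15. n3.acc = 22  [B.env + S.sig - 34]
16. n8.wid = true  [terminal]
17. n0.sig = -2  [B₁.acc * -2 + 42]
18. n0.hot = true  [B₁.acc > 21]
19. n0.off = 18  [(if f.wid then B₁.acc else B₀.acc) - 4]

-2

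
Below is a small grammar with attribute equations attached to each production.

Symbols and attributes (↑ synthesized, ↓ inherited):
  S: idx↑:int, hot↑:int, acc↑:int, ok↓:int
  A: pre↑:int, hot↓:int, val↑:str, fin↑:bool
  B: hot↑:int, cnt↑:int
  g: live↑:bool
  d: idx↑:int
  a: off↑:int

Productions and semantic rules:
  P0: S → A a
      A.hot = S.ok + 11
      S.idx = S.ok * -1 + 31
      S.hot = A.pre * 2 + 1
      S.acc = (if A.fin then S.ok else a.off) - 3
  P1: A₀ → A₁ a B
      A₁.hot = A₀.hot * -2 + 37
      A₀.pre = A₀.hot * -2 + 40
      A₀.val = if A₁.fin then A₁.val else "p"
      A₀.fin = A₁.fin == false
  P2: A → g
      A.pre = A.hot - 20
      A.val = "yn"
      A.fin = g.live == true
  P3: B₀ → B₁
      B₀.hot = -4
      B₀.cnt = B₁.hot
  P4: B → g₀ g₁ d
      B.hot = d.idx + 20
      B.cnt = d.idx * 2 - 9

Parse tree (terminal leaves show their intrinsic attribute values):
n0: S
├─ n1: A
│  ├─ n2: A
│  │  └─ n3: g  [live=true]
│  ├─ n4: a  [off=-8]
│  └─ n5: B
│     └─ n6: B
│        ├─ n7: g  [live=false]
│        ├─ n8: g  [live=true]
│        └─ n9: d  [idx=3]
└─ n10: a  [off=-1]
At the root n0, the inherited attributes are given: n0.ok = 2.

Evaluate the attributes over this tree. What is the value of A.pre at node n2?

1. n0.ok = 2  [given at root]
2. n1.hot = 13  [S.ok + 11]
3. n2.hot = 11  [A₀.hot * -2 + 37]
4. n3.live = true  [terminal]
5. n2.pre = -9  [A.hot - 20]
6. n2.val = "yn"  ["yn"]
7. n2.fin = true  [g.live == true]
8. n4.off = -8  [terminal]
9. n7.live = false  [terminal]
10. n8.live = true  [terminal]
11. n9.idx = 3  [terminal]
12. n6.hot = 23  [d.idx + 20]
13. n6.cnt = -3  [d.idx * 2 - 9]
14. n5.hot = -4  [-4]
15. n5.cnt = 23  [B₁.hot]
16. n1.pre = 14  [A₀.hot * -2 + 40]
17. n1.val = "yn"  [if A₁.fin then A₁.val else "p"]
18. n1.fin = false  [A₁.fin == false]
19. n10.off = -1  [terminal]
20. n0.idx = 29  [S.ok * -1 + 31]
21. n0.hot = 29  [A.pre * 2 + 1]
22. n0.acc = -4  [(if A.fin then S.ok else a.off) - 3]

-9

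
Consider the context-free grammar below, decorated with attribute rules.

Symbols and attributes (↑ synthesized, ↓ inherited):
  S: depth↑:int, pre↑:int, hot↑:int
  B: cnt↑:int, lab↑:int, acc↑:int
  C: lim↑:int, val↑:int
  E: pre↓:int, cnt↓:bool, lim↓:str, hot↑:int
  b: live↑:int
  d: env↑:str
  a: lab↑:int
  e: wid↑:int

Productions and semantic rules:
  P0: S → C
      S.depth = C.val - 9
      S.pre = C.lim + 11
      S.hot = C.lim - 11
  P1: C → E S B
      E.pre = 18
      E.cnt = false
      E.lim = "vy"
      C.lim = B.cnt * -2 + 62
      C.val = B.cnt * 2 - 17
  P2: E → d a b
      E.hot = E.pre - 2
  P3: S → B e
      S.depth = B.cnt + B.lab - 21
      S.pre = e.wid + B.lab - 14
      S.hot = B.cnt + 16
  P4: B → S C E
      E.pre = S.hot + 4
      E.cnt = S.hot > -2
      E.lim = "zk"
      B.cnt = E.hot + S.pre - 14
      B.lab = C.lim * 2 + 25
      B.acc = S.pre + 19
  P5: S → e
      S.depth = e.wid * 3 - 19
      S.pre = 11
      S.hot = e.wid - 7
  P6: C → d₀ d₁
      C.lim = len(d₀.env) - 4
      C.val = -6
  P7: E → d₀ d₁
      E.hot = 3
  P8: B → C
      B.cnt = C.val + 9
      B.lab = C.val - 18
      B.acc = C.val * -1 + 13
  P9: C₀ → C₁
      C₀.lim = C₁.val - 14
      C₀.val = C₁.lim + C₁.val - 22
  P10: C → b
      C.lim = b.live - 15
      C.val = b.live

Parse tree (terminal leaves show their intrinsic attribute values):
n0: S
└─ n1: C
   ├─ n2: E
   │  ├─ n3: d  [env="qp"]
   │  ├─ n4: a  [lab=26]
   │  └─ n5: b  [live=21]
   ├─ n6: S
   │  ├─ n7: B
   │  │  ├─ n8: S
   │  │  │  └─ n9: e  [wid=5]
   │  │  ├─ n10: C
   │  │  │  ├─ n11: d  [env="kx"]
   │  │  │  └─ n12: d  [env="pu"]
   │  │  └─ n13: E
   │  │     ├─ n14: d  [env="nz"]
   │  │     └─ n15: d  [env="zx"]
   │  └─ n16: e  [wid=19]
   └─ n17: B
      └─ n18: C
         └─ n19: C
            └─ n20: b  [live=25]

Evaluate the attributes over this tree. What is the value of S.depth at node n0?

18

1. n2.pre = 18  [18]
2. n2.cnt = false  [false]
3. n2.lim = "vy"  ["vy"]
4. n3.env = "qp"  [terminal]
5. n4.lab = 26  [terminal]
6. n5.live = 21  [terminal]
7. n2.hot = 16  [E.pre - 2]
8. n9.wid = 5  [terminal]
9. n8.depth = -4  [e.wid * 3 - 19]
10. n8.pre = 11  [11]
11. n8.hot = -2  [e.wid - 7]
12. n11.env = "kx"  [terminal]
13. n12.env = "pu"  [terminal]
14. n10.lim = -2  [len(d₀.env) - 4]
15. n10.val = -6  [-6]
16. n13.pre = 2  [S.hot + 4]
17. n13.cnt = false  [S.hot > -2]
18. n13.lim = "zk"  ["zk"]
19. n14.env = "nz"  [terminal]
20. n15.env = "zx"  [terminal]
21. n13.hot = 3  [3]
22. n7.cnt = 0  [E.hot + S.pre - 14]
23. n7.lab = 21  [C.lim * 2 + 25]
24. n7.acc = 30  [S.pre + 19]
25. n16.wid = 19  [terminal]
26. n6.depth = 0  [B.cnt + B.lab - 21]
27. n6.pre = 26  [e.wid + B.lab - 14]
28. n6.hot = 16  [B.cnt + 16]
29. n20.live = 25  [terminal]
30. n19.lim = 10  [b.live - 15]
31. n19.val = 25  [b.live]
32. n18.lim = 11  [C₁.val - 14]
33. n18.val = 13  [C₁.lim + C₁.val - 22]
34. n17.cnt = 22  [C.val + 9]
35. n17.lab = -5  [C.val - 18]
36. n17.acc = 0  [C.val * -1 + 13]
37. n1.lim = 18  [B.cnt * -2 + 62]
38. n1.val = 27  [B.cnt * 2 - 17]
39. n0.depth = 18  [C.val - 9]
40. n0.pre = 29  [C.lim + 11]
41. n0.hot = 7  [C.lim - 11]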